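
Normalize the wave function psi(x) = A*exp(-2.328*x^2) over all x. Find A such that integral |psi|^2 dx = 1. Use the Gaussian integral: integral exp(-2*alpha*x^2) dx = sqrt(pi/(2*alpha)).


integral |psi|^2 dx = A^2 * sqrt(pi/(2*alpha)) = 1
A^2 = sqrt(2*alpha/pi)
= sqrt(2 * 2.328 / pi)
= 1.217395
A = sqrt(1.217395)
= 1.1034

1.1034


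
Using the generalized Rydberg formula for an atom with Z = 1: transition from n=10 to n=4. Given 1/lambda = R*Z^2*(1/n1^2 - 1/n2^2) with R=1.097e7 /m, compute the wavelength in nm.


1/lambda = R * Z^2 * (1/n1^2 - 1/n2^2)
= 1.097e7 * 1^2 * (1/4^2 - 1/10^2)
= 1.097e7 * 1 * (0.0625 - 0.01)
= 5.7592e+05 /m
lambda = 1 / 5.7592e+05
= 1736.3372 nm

1736.3372


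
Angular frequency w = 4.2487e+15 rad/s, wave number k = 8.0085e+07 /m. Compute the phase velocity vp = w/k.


vp = w / k
= 4.2487e+15 / 8.0085e+07
= 5.3052e+07 m/s

5.3052e+07


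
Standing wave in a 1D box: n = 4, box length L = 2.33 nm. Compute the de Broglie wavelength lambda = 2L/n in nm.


lambda = 2L / n
= 2 * 2.33 / 4
= 4.66 / 4
= 1.165 nm

1.165


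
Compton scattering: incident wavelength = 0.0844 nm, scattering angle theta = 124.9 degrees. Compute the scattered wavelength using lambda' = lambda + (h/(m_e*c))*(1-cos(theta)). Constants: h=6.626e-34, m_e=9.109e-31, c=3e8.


Compton wavelength: h/(m_e*c) = 2.4247e-12 m
d_lambda = 2.4247e-12 * (1 - cos(124.9 deg))
= 2.4247e-12 * 1.572146
= 3.8120e-12 m = 0.003812 nm
lambda' = 0.0844 + 0.003812
= 0.088212 nm

0.088212


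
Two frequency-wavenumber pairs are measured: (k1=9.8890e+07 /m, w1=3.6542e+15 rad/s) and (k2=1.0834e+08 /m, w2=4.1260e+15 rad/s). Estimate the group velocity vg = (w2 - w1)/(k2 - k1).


vg = (w2 - w1) / (k2 - k1)
= (4.1260e+15 - 3.6542e+15) / (1.0834e+08 - 9.8890e+07)
= 4.7180e+14 / 9.4500e+06
= 4.9926e+07 m/s

4.9926e+07


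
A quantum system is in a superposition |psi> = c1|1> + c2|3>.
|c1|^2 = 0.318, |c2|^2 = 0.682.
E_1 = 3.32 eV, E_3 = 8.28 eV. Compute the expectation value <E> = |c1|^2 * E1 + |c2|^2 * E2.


<E> = |c1|^2 * E1 + |c2|^2 * E2
= 0.318 * 3.32 + 0.682 * 8.28
= 1.0558 + 5.647
= 6.7027 eV

6.7027


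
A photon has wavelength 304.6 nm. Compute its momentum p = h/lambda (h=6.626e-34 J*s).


p = h / lambda
= 6.626e-34 / (304.6e-9)
= 6.626e-34 / 3.0460e-07
= 2.1753e-27 kg*m/s

2.1753e-27


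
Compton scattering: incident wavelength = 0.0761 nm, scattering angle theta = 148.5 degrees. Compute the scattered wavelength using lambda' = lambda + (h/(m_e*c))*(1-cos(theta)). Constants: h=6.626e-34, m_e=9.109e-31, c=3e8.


Compton wavelength: h/(m_e*c) = 2.4247e-12 m
d_lambda = 2.4247e-12 * (1 - cos(148.5 deg))
= 2.4247e-12 * 1.85264
= 4.4921e-12 m = 0.004492 nm
lambda' = 0.0761 + 0.004492
= 0.080592 nm

0.080592


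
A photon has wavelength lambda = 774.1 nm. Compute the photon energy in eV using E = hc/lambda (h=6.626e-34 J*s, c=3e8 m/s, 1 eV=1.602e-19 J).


E = hc / lambda
= (6.626e-34)(3e8) / (774.1e-9)
= 1.9878e-25 / 7.7410e-07
= 2.5679e-19 J
Converting to eV: 2.5679e-19 / 1.602e-19
= 1.6029 eV

1.6029


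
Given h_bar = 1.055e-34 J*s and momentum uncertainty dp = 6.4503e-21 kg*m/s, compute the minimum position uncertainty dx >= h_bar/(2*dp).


dx = h_bar / (2 * dp)
= 1.055e-34 / (2 * 6.4503e-21)
= 1.055e-34 / 1.2901e-20
= 8.1779e-15 m

8.1779e-15


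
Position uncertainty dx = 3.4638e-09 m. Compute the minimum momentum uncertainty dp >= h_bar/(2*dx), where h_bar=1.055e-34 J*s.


dp = h_bar / (2 * dx)
= 1.055e-34 / (2 * 3.4638e-09)
= 1.055e-34 / 6.9276e-09
= 1.5229e-26 kg*m/s

1.5229e-26


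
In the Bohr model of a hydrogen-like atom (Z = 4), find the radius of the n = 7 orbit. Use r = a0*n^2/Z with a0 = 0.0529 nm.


r = a0 * n^2 / Z
= 0.0529 * 7^2 / 4
= 0.0529 * 49 / 4
= 0.648 nm

0.648


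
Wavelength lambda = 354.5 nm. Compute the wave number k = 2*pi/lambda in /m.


k = 2 * pi / lambda
= 6.2832 / (354.5e-9)
= 6.2832 / 3.5450e-07
= 1.7724e+07 /m

1.7724e+07


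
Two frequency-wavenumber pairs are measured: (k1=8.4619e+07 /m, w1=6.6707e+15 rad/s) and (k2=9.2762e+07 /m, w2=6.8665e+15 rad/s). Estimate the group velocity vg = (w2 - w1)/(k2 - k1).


vg = (w2 - w1) / (k2 - k1)
= (6.8665e+15 - 6.6707e+15) / (9.2762e+07 - 8.4619e+07)
= 1.9580e+14 / 8.1430e+06
= 2.4045e+07 m/s

2.4045e+07


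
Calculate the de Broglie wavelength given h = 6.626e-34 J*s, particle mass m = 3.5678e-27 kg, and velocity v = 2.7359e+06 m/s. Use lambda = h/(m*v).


lambda = h / (m * v)
= 6.626e-34 / (3.5678e-27 * 2.7359e+06)
= 6.626e-34 / 9.7611e-21
= 6.7881e-14 m

6.7881e-14


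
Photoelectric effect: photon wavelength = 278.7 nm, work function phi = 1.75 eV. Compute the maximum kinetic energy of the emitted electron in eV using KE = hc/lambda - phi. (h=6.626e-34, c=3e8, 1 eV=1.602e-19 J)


E_photon = hc / lambda
= (6.626e-34)(3e8) / (278.7e-9)
= 7.1324e-19 J
= 4.4522 eV
KE = E_photon - phi
= 4.4522 - 1.75
= 2.7022 eV

2.7022


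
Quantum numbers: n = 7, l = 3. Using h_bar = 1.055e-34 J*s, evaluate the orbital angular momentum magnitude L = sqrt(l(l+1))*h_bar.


L = sqrt(l*(l+1)) * h_bar
= sqrt(3 * 4) * 1.055e-34
= sqrt(12) * 1.055e-34
= 3.4641 * 1.055e-34
= 3.6546e-34 J*s

3.6546e-34


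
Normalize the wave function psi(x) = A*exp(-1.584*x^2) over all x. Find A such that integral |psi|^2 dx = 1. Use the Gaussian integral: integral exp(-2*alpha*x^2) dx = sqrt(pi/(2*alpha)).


integral |psi|^2 dx = A^2 * sqrt(pi/(2*alpha)) = 1
A^2 = sqrt(2*alpha/pi)
= sqrt(2 * 1.584 / pi)
= 1.004194
A = sqrt(1.004194)
= 1.0021

1.0021


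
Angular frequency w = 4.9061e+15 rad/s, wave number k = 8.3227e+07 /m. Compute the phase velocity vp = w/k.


vp = w / k
= 4.9061e+15 / 8.3227e+07
= 5.8948e+07 m/s

5.8948e+07


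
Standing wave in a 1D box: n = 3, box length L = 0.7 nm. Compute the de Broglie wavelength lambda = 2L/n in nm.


lambda = 2L / n
= 2 * 0.7 / 3
= 1.4 / 3
= 0.4667 nm

0.4667


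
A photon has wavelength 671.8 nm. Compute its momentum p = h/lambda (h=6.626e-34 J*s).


p = h / lambda
= 6.626e-34 / (671.8e-9)
= 6.626e-34 / 6.7180e-07
= 9.8631e-28 kg*m/s

9.8631e-28


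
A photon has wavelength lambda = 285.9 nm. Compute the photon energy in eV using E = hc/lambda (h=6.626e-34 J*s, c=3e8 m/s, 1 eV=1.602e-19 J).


E = hc / lambda
= (6.626e-34)(3e8) / (285.9e-9)
= 1.9878e-25 / 2.8590e-07
= 6.9528e-19 J
Converting to eV: 6.9528e-19 / 1.602e-19
= 4.3401 eV

4.3401


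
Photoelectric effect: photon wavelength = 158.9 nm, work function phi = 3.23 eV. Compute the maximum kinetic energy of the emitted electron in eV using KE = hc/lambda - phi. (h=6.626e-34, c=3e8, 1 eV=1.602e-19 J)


E_photon = hc / lambda
= (6.626e-34)(3e8) / (158.9e-9)
= 1.2510e-18 J
= 7.8088 eV
KE = E_photon - phi
= 7.8088 - 3.23
= 4.5788 eV

4.5788


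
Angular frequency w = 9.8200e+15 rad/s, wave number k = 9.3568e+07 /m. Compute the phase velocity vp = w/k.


vp = w / k
= 9.8200e+15 / 9.3568e+07
= 1.0495e+08 m/s

1.0495e+08


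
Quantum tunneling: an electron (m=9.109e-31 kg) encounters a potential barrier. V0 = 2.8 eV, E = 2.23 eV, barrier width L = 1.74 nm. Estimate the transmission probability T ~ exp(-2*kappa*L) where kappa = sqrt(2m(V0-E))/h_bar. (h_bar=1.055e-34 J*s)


V0 - E = 0.57 eV = 9.1314e-20 J
kappa = sqrt(2 * m * (V0-E)) / h_bar
= sqrt(2 * 9.109e-31 * 9.1314e-20) / 1.055e-34
= 3.8660e+09 /m
2*kappa*L = 2 * 3.8660e+09 * 1.74e-9
= 13.4538
T = exp(-13.4538) = 1.435746e-06

1.435746e-06


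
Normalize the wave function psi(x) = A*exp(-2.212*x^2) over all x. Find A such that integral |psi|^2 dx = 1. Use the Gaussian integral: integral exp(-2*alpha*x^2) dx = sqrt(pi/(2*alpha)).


integral |psi|^2 dx = A^2 * sqrt(pi/(2*alpha)) = 1
A^2 = sqrt(2*alpha/pi)
= sqrt(2 * 2.212 / pi)
= 1.186677
A = sqrt(1.186677)
= 1.0893

1.0893


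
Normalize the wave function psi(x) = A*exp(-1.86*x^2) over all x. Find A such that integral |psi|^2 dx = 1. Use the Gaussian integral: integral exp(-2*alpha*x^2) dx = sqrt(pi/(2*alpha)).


integral |psi|^2 dx = A^2 * sqrt(pi/(2*alpha)) = 1
A^2 = sqrt(2*alpha/pi)
= sqrt(2 * 1.86 / pi)
= 1.088169
A = sqrt(1.088169)
= 1.0432

1.0432


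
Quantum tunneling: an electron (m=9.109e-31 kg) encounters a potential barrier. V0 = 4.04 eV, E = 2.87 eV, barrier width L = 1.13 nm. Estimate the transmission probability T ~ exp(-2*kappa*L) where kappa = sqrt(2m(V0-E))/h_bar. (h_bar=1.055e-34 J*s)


V0 - E = 1.17 eV = 1.8743e-19 J
kappa = sqrt(2 * m * (V0-E)) / h_bar
= sqrt(2 * 9.109e-31 * 1.8743e-19) / 1.055e-34
= 5.5389e+09 /m
2*kappa*L = 2 * 5.5389e+09 * 1.13e-9
= 12.5179
T = exp(-12.5179) = 3.660641e-06

3.660641e-06


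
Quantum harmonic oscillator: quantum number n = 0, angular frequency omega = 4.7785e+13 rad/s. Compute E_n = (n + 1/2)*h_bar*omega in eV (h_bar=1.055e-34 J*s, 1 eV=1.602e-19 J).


E = (n + 1/2) * h_bar * omega
= (0 + 0.5) * 1.055e-34 * 4.7785e+13
= 0.5 * 5.0413e-21
= 2.5207e-21 J
= 0.0157 eV

0.0157


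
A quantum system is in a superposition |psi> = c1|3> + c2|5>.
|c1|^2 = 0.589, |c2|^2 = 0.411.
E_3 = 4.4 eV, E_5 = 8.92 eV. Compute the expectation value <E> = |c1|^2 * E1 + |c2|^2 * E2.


<E> = |c1|^2 * E1 + |c2|^2 * E2
= 0.589 * 4.4 + 0.411 * 8.92
= 2.5916 + 3.6661
= 6.2577 eV

6.2577


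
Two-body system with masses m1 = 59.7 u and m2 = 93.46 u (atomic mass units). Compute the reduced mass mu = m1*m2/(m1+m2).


mu = m1 * m2 / (m1 + m2)
= 59.7 * 93.46 / (59.7 + 93.46)
= 5579.562 / 153.16
= 36.4296 u

36.4296


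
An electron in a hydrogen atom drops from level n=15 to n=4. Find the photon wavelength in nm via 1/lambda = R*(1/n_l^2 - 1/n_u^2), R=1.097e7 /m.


1/lambda = R * (1/n_l^2 - 1/n_u^2)
= 1.097e7 * (1/4^2 - 1/15^2)
= 1.097e7 * (0.0625 - 0.004444)
= 1.097e7 * 0.058056
= 6.3687e+05 /m
lambda = 1 / 6.3687e+05 = 1570.1805 nm

1570.1805


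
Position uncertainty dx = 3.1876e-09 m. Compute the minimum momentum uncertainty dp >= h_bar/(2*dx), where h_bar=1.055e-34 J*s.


dp = h_bar / (2 * dx)
= 1.055e-34 / (2 * 3.1876e-09)
= 1.055e-34 / 6.3752e-09
= 1.6549e-26 kg*m/s

1.6549e-26


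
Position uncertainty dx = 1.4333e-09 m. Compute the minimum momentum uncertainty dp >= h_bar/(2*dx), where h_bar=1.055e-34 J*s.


dp = h_bar / (2 * dx)
= 1.055e-34 / (2 * 1.4333e-09)
= 1.055e-34 / 2.8666e-09
= 3.6803e-26 kg*m/s

3.6803e-26


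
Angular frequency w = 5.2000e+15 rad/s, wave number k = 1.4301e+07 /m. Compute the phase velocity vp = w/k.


vp = w / k
= 5.2000e+15 / 1.4301e+07
= 3.6361e+08 m/s

3.6361e+08


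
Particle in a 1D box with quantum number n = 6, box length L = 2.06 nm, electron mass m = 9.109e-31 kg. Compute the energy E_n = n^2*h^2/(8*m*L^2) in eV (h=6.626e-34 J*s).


E = n^2 * h^2 / (8 * m * L^2)
= 6^2 * (6.626e-34)^2 / (8 * 9.109e-31 * (2.06e-9)^2)
= 36 * 4.3904e-67 / (8 * 9.109e-31 * 4.2436e-18)
= 5.1111e-19 J
= 3.1904 eV

3.1904


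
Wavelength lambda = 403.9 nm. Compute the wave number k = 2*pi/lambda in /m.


k = 2 * pi / lambda
= 6.2832 / (403.9e-9)
= 6.2832 / 4.0390e-07
= 1.5556e+07 /m

1.5556e+07


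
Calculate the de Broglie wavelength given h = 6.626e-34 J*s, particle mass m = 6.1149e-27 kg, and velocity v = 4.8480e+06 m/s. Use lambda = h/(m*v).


lambda = h / (m * v)
= 6.626e-34 / (6.1149e-27 * 4.8480e+06)
= 6.626e-34 / 2.9645e-20
= 2.2351e-14 m

2.2351e-14


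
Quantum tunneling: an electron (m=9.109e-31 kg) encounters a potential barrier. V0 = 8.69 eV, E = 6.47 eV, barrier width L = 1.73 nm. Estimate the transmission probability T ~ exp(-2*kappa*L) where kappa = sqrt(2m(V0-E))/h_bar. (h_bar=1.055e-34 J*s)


V0 - E = 2.22 eV = 3.5564e-19 J
kappa = sqrt(2 * m * (V0-E)) / h_bar
= sqrt(2 * 9.109e-31 * 3.5564e-19) / 1.055e-34
= 7.6297e+09 /m
2*kappa*L = 2 * 7.6297e+09 * 1.73e-9
= 26.3987
T = exp(-26.3987) = 3.429349e-12

3.429349e-12


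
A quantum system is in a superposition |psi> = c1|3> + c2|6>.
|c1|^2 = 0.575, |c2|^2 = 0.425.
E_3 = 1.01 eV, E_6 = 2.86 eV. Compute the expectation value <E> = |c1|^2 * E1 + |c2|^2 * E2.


<E> = |c1|^2 * E1 + |c2|^2 * E2
= 0.575 * 1.01 + 0.425 * 2.86
= 0.5807 + 1.2155
= 1.7963 eV

1.7963


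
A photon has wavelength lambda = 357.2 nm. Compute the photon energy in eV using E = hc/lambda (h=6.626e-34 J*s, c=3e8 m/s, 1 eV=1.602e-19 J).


E = hc / lambda
= (6.626e-34)(3e8) / (357.2e-9)
= 1.9878e-25 / 3.5720e-07
= 5.5649e-19 J
Converting to eV: 5.5649e-19 / 1.602e-19
= 3.4738 eV

3.4738


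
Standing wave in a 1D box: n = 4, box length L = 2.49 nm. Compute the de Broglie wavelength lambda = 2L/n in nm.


lambda = 2L / n
= 2 * 2.49 / 4
= 4.98 / 4
= 1.245 nm

1.245


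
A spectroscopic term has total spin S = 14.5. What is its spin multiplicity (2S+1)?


Spin multiplicity = 2S + 1
= 2 * 14.5 + 1
= 29.0 + 1
= 30

30


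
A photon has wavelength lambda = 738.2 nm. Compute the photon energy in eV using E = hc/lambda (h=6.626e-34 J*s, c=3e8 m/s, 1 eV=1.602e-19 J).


E = hc / lambda
= (6.626e-34)(3e8) / (738.2e-9)
= 1.9878e-25 / 7.3820e-07
= 2.6928e-19 J
Converting to eV: 2.6928e-19 / 1.602e-19
= 1.6809 eV

1.6809


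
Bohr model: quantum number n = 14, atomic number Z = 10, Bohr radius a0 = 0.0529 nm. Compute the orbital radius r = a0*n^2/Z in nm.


r = a0 * n^2 / Z
= 0.0529 * 14^2 / 10
= 0.0529 * 196 / 10
= 1.0368 nm

1.0368


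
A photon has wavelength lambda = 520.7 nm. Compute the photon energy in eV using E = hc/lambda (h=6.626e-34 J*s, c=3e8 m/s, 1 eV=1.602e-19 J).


E = hc / lambda
= (6.626e-34)(3e8) / (520.7e-9)
= 1.9878e-25 / 5.2070e-07
= 3.8176e-19 J
Converting to eV: 3.8176e-19 / 1.602e-19
= 2.383 eV

2.383


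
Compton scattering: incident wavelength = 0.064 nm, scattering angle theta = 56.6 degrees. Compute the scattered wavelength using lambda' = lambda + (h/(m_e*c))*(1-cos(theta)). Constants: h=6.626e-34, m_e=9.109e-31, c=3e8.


Compton wavelength: h/(m_e*c) = 2.4247e-12 m
d_lambda = 2.4247e-12 * (1 - cos(56.6 deg))
= 2.4247e-12 * 0.449519
= 1.0900e-12 m = 0.00109 nm
lambda' = 0.064 + 0.00109
= 0.06509 nm

0.06509


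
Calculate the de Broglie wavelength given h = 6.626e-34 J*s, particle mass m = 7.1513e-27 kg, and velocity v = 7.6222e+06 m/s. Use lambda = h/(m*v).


lambda = h / (m * v)
= 6.626e-34 / (7.1513e-27 * 7.6222e+06)
= 6.626e-34 / 5.4509e-20
= 1.2156e-14 m

1.2156e-14


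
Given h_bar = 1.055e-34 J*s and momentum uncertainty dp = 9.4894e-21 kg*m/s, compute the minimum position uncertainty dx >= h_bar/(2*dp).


dx = h_bar / (2 * dp)
= 1.055e-34 / (2 * 9.4894e-21)
= 1.055e-34 / 1.8979e-20
= 5.5588e-15 m

5.5588e-15


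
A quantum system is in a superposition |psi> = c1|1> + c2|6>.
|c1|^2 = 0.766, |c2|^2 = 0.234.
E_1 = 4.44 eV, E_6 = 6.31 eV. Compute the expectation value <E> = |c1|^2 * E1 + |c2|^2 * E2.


<E> = |c1|^2 * E1 + |c2|^2 * E2
= 0.766 * 4.44 + 0.234 * 6.31
= 3.401 + 1.4765
= 4.8776 eV

4.8776


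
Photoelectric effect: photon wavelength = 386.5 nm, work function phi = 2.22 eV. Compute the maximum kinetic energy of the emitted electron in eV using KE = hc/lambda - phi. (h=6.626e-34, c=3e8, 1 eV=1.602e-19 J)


E_photon = hc / lambda
= (6.626e-34)(3e8) / (386.5e-9)
= 5.1431e-19 J
= 3.2104 eV
KE = E_photon - phi
= 3.2104 - 2.22
= 0.9904 eV

0.9904


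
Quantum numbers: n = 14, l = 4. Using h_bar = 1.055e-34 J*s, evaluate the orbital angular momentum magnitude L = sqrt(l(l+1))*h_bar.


L = sqrt(l*(l+1)) * h_bar
= sqrt(4 * 5) * 1.055e-34
= sqrt(20) * 1.055e-34
= 4.4721 * 1.055e-34
= 4.7181e-34 J*s

4.7181e-34


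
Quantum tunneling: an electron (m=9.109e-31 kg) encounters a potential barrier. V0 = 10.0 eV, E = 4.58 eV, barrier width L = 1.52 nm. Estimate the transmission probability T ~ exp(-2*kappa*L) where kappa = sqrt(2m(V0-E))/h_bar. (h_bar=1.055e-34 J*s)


V0 - E = 5.42 eV = 8.6828e-19 J
kappa = sqrt(2 * m * (V0-E)) / h_bar
= sqrt(2 * 9.109e-31 * 8.6828e-19) / 1.055e-34
= 1.1921e+10 /m
2*kappa*L = 2 * 1.1921e+10 * 1.52e-9
= 36.2412
T = exp(-36.2412) = 1.822443e-16

1.822443e-16


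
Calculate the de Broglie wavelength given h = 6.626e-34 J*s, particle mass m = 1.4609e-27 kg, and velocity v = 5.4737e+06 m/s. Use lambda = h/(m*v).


lambda = h / (m * v)
= 6.626e-34 / (1.4609e-27 * 5.4737e+06)
= 6.626e-34 / 7.9965e-21
= 8.2861e-14 m

8.2861e-14


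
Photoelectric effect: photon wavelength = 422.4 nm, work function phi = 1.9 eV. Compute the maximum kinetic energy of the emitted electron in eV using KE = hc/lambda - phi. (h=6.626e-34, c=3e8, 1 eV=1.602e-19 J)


E_photon = hc / lambda
= (6.626e-34)(3e8) / (422.4e-9)
= 4.7060e-19 J
= 2.9376 eV
KE = E_photon - phi
= 2.9376 - 1.9
= 1.0376 eV

1.0376


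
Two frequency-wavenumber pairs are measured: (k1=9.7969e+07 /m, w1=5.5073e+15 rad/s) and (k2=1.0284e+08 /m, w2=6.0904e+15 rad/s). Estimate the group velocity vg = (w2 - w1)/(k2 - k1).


vg = (w2 - w1) / (k2 - k1)
= (6.0904e+15 - 5.5073e+15) / (1.0284e+08 - 9.7969e+07)
= 5.8310e+14 / 4.8710e+06
= 1.1971e+08 m/s

1.1971e+08


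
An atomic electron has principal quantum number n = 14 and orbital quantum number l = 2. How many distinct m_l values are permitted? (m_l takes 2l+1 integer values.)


m_l ranges from -l to +l in integer steps
So m_l goes from -2 to +2
Count = 2l + 1 = 2*2 + 1
= 5

5


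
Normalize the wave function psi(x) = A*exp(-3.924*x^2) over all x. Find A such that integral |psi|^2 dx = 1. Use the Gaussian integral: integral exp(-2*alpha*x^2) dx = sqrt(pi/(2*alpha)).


integral |psi|^2 dx = A^2 * sqrt(pi/(2*alpha)) = 1
A^2 = sqrt(2*alpha/pi)
= sqrt(2 * 3.924 / pi)
= 1.580537
A = sqrt(1.580537)
= 1.2572

1.2572


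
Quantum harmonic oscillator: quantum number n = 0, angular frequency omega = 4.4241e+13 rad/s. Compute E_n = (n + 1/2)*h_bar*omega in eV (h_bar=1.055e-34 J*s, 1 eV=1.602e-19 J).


E = (n + 1/2) * h_bar * omega
= (0 + 0.5) * 1.055e-34 * 4.4241e+13
= 0.5 * 4.6674e-21
= 2.3337e-21 J
= 0.0146 eV

0.0146


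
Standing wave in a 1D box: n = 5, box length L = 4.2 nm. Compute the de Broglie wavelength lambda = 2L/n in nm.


lambda = 2L / n
= 2 * 4.2 / 5
= 8.4 / 5
= 1.68 nm

1.68


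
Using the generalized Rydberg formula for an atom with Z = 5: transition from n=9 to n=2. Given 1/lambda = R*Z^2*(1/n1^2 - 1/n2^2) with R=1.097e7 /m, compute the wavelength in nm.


1/lambda = R * Z^2 * (1/n1^2 - 1/n2^2)
= 1.097e7 * 5^2 * (1/2^2 - 1/9^2)
= 1.097e7 * 25 * (0.25 - 0.012346)
= 6.5177e+07 /m
lambda = 1 / 6.5177e+07
= 15.3429 nm

15.3429


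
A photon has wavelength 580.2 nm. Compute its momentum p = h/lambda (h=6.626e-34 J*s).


p = h / lambda
= 6.626e-34 / (580.2e-9)
= 6.626e-34 / 5.8020e-07
= 1.1420e-27 kg*m/s

1.1420e-27


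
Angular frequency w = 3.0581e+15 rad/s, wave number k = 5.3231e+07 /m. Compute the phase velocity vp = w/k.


vp = w / k
= 3.0581e+15 / 5.3231e+07
= 5.7450e+07 m/s

5.7450e+07


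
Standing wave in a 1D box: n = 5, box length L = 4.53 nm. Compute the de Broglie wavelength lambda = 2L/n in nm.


lambda = 2L / n
= 2 * 4.53 / 5
= 9.06 / 5
= 1.812 nm

1.812


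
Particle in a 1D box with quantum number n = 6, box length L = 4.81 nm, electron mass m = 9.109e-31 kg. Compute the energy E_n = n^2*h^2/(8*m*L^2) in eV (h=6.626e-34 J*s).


E = n^2 * h^2 / (8 * m * L^2)
= 6^2 * (6.626e-34)^2 / (8 * 9.109e-31 * (4.81e-9)^2)
= 36 * 4.3904e-67 / (8 * 9.109e-31 * 2.3136e-17)
= 9.3746e-20 J
= 0.5852 eV

0.5852


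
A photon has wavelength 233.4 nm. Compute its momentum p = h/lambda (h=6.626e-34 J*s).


p = h / lambda
= 6.626e-34 / (233.4e-9)
= 6.626e-34 / 2.3340e-07
= 2.8389e-27 kg*m/s

2.8389e-27


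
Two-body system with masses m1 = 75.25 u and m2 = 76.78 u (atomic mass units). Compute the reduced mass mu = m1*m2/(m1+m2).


mu = m1 * m2 / (m1 + m2)
= 75.25 * 76.78 / (75.25 + 76.78)
= 5777.695 / 152.03
= 38.0037 u

38.0037


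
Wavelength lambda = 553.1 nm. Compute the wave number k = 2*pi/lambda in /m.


k = 2 * pi / lambda
= 6.2832 / (553.1e-9)
= 6.2832 / 5.5310e-07
= 1.1360e+07 /m

1.1360e+07


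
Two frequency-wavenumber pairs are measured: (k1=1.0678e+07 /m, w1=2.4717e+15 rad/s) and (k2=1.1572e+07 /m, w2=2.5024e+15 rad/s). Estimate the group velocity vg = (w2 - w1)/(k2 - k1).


vg = (w2 - w1) / (k2 - k1)
= (2.5024e+15 - 2.4717e+15) / (1.1572e+07 - 1.0678e+07)
= 3.0700e+13 / 8.9400e+05
= 3.4340e+07 m/s

3.4340e+07


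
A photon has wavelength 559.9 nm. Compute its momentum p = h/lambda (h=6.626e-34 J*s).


p = h / lambda
= 6.626e-34 / (559.9e-9)
= 6.626e-34 / 5.5990e-07
= 1.1834e-27 kg*m/s

1.1834e-27


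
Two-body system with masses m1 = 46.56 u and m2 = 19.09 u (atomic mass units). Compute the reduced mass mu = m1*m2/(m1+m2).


mu = m1 * m2 / (m1 + m2)
= 46.56 * 19.09 / (46.56 + 19.09)
= 888.8304 / 65.65
= 13.5389 u

13.5389


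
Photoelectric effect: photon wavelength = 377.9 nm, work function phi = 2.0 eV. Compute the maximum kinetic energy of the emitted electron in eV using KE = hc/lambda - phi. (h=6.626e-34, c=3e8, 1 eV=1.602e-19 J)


E_photon = hc / lambda
= (6.626e-34)(3e8) / (377.9e-9)
= 5.2601e-19 J
= 3.2835 eV
KE = E_photon - phi
= 3.2835 - 2.0
= 1.2835 eV

1.2835


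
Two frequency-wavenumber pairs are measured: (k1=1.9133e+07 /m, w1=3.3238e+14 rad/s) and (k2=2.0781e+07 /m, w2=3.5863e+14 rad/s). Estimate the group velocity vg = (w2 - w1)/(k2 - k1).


vg = (w2 - w1) / (k2 - k1)
= (3.5863e+14 - 3.3238e+14) / (2.0781e+07 - 1.9133e+07)
= 2.6250e+13 / 1.6480e+06
= 1.5928e+07 m/s

1.5928e+07


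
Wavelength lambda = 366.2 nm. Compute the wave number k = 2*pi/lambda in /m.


k = 2 * pi / lambda
= 6.2832 / (366.2e-9)
= 6.2832 / 3.6620e-07
= 1.7158e+07 /m

1.7158e+07


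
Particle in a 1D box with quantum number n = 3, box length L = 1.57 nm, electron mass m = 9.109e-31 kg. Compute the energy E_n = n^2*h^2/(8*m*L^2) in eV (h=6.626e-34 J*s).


E = n^2 * h^2 / (8 * m * L^2)
= 3^2 * (6.626e-34)^2 / (8 * 9.109e-31 * (1.57e-9)^2)
= 9 * 4.3904e-67 / (8 * 9.109e-31 * 2.4649e-18)
= 2.1998e-19 J
= 1.3732 eV

1.3732


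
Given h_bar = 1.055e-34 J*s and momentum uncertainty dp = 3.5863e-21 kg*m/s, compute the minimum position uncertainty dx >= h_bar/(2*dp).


dx = h_bar / (2 * dp)
= 1.055e-34 / (2 * 3.5863e-21)
= 1.055e-34 / 7.1726e-21
= 1.4709e-14 m

1.4709e-14


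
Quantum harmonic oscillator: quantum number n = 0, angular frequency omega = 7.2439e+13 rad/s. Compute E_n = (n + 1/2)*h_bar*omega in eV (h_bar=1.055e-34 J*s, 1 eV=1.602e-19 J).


E = (n + 1/2) * h_bar * omega
= (0 + 0.5) * 1.055e-34 * 7.2439e+13
= 0.5 * 7.6423e-21
= 3.8212e-21 J
= 0.0239 eV

0.0239


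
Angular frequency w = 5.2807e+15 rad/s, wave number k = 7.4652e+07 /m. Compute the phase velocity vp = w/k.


vp = w / k
= 5.2807e+15 / 7.4652e+07
= 7.0738e+07 m/s

7.0738e+07


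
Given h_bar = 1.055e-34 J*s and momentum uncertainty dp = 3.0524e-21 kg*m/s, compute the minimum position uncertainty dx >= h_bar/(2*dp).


dx = h_bar / (2 * dp)
= 1.055e-34 / (2 * 3.0524e-21)
= 1.055e-34 / 6.1048e-21
= 1.7281e-14 m

1.7281e-14


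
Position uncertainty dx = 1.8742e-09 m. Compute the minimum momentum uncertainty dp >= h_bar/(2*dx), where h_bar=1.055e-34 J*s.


dp = h_bar / (2 * dx)
= 1.055e-34 / (2 * 1.8742e-09)
= 1.055e-34 / 3.7484e-09
= 2.8145e-26 kg*m/s

2.8145e-26


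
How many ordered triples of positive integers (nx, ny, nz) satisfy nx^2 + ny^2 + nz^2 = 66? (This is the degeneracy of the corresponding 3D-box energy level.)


Enumerate all (nx, ny, nz) with nx^2 + ny^2 + nz^2 = 66:
(1,1,8)
(1,4,7)
(1,7,4)
(1,8,1)
(4,1,7)
(4,5,5)
(4,7,1)
(5,4,5)
(5,5,4)
(7,1,4)
(7,4,1)
(8,1,1)
Total degeneracy = 12

12


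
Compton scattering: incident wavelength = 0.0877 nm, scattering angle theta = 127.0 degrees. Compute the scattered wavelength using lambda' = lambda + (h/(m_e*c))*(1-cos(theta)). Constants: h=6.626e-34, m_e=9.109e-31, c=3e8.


Compton wavelength: h/(m_e*c) = 2.4247e-12 m
d_lambda = 2.4247e-12 * (1 - cos(127.0 deg))
= 2.4247e-12 * 1.601815
= 3.8839e-12 m = 0.003884 nm
lambda' = 0.0877 + 0.003884
= 0.091584 nm

0.091584


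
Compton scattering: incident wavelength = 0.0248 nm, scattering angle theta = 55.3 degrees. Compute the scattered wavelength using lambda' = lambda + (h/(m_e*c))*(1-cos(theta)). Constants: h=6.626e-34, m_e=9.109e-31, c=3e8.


Compton wavelength: h/(m_e*c) = 2.4247e-12 m
d_lambda = 2.4247e-12 * (1 - cos(55.3 deg))
= 2.4247e-12 * 0.43072
= 1.0444e-12 m = 0.001044 nm
lambda' = 0.0248 + 0.001044
= 0.025844 nm

0.025844


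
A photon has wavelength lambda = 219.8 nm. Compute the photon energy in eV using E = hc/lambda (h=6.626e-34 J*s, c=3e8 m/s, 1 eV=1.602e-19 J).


E = hc / lambda
= (6.626e-34)(3e8) / (219.8e-9)
= 1.9878e-25 / 2.1980e-07
= 9.0437e-19 J
Converting to eV: 9.0437e-19 / 1.602e-19
= 5.6452 eV

5.6452


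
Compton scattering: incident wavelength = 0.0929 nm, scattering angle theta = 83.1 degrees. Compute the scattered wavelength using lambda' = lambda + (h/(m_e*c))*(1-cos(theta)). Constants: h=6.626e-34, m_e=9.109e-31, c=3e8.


Compton wavelength: h/(m_e*c) = 2.4247e-12 m
d_lambda = 2.4247e-12 * (1 - cos(83.1 deg))
= 2.4247e-12 * 0.879863
= 2.1334e-12 m = 0.002133 nm
lambda' = 0.0929 + 0.002133
= 0.095033 nm

0.095033


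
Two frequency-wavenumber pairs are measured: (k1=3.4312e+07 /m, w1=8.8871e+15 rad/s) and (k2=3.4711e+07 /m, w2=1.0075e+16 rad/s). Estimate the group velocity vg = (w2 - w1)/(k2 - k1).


vg = (w2 - w1) / (k2 - k1)
= (1.0075e+16 - 8.8871e+15) / (3.4711e+07 - 3.4312e+07)
= 1.1879e+15 / 3.9900e+05
= 2.9772e+09 m/s

2.9772e+09


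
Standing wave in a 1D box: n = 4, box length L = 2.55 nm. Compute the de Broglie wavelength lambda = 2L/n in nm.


lambda = 2L / n
= 2 * 2.55 / 4
= 5.1 / 4
= 1.275 nm

1.275


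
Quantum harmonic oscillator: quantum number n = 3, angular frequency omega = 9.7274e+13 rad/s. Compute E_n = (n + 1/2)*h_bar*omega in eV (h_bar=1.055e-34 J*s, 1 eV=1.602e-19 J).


E = (n + 1/2) * h_bar * omega
= (3 + 0.5) * 1.055e-34 * 9.7274e+13
= 3.5 * 1.0262e-20
= 3.5918e-20 J
= 0.2242 eV

0.2242


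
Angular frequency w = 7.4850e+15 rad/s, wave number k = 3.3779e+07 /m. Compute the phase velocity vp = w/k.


vp = w / k
= 7.4850e+15 / 3.3779e+07
= 2.2159e+08 m/s

2.2159e+08


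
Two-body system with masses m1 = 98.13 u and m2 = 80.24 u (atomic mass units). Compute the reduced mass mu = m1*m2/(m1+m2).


mu = m1 * m2 / (m1 + m2)
= 98.13 * 80.24 / (98.13 + 80.24)
= 7873.9512 / 178.37
= 44.1439 u

44.1439


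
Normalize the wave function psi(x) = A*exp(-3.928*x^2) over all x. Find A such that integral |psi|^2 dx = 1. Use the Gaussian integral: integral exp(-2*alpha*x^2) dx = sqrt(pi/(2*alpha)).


integral |psi|^2 dx = A^2 * sqrt(pi/(2*alpha)) = 1
A^2 = sqrt(2*alpha/pi)
= sqrt(2 * 3.928 / pi)
= 1.581342
A = sqrt(1.581342)
= 1.2575

1.2575


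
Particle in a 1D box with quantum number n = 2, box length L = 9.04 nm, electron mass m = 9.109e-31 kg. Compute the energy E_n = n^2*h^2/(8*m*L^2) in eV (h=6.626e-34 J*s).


E = n^2 * h^2 / (8 * m * L^2)
= 2^2 * (6.626e-34)^2 / (8 * 9.109e-31 * (9.04e-9)^2)
= 4 * 4.3904e-67 / (8 * 9.109e-31 * 8.1722e-17)
= 2.9489e-21 J
= 0.0184 eV

0.0184


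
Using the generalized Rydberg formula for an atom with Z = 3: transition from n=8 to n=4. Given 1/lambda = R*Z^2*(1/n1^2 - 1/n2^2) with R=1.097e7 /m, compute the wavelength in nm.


1/lambda = R * Z^2 * (1/n1^2 - 1/n2^2)
= 1.097e7 * 3^2 * (1/4^2 - 1/8^2)
= 1.097e7 * 9 * (0.0625 - 0.015625)
= 4.6280e+06 /m
lambda = 1 / 4.6280e+06
= 216.0775 nm

216.0775


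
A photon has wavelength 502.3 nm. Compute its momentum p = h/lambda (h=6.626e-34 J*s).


p = h / lambda
= 6.626e-34 / (502.3e-9)
= 6.626e-34 / 5.0230e-07
= 1.3191e-27 kg*m/s

1.3191e-27


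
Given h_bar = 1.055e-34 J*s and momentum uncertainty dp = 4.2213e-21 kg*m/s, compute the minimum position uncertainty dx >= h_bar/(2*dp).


dx = h_bar / (2 * dp)
= 1.055e-34 / (2 * 4.2213e-21)
= 1.055e-34 / 8.4426e-21
= 1.2496e-14 m

1.2496e-14


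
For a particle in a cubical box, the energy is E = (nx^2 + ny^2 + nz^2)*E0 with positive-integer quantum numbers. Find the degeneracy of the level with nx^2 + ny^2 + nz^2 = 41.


Enumerate all (nx, ny, nz) with nx^2 + ny^2 + nz^2 = 41:
(1,2,6)
(1,6,2)
(2,1,6)
(2,6,1)
(3,4,4)
(4,3,4)
(4,4,3)
(6,1,2)
(6,2,1)
Total degeneracy = 9

9


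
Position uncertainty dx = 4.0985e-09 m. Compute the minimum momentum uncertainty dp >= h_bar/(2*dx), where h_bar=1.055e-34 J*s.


dp = h_bar / (2 * dx)
= 1.055e-34 / (2 * 4.0985e-09)
= 1.055e-34 / 8.1970e-09
= 1.2871e-26 kg*m/s

1.2871e-26


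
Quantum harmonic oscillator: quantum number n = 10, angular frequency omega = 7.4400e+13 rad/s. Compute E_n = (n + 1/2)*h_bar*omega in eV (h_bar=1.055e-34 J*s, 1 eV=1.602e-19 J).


E = (n + 1/2) * h_bar * omega
= (10 + 0.5) * 1.055e-34 * 7.4400e+13
= 10.5 * 7.8492e-21
= 8.2417e-20 J
= 0.5145 eV

0.5145


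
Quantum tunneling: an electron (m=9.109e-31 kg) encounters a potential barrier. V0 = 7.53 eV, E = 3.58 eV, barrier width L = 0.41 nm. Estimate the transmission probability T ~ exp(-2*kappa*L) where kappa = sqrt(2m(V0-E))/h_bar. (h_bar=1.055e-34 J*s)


V0 - E = 3.95 eV = 6.3279e-19 J
kappa = sqrt(2 * m * (V0-E)) / h_bar
= sqrt(2 * 9.109e-31 * 6.3279e-19) / 1.055e-34
= 1.0177e+10 /m
2*kappa*L = 2 * 1.0177e+10 * 0.41e-9
= 8.3453
T = exp(-8.3453) = 2.375121e-04

2.375121e-04


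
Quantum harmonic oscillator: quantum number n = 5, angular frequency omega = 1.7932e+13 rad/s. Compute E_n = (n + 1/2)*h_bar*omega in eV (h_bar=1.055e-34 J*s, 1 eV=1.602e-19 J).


E = (n + 1/2) * h_bar * omega
= (5 + 0.5) * 1.055e-34 * 1.7932e+13
= 5.5 * 1.8918e-21
= 1.0405e-20 J
= 0.065 eV

0.065


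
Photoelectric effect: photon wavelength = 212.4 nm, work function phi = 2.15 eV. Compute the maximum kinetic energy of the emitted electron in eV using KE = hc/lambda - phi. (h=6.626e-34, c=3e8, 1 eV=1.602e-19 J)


E_photon = hc / lambda
= (6.626e-34)(3e8) / (212.4e-9)
= 9.3588e-19 J
= 5.8419 eV
KE = E_photon - phi
= 5.8419 - 2.15
= 3.6919 eV

3.6919


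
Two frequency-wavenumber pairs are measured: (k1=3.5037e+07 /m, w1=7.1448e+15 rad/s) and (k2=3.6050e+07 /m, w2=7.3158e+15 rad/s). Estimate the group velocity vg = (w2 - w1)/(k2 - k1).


vg = (w2 - w1) / (k2 - k1)
= (7.3158e+15 - 7.1448e+15) / (3.6050e+07 - 3.5037e+07)
= 1.7100e+14 / 1.0130e+06
= 1.6881e+08 m/s

1.6881e+08


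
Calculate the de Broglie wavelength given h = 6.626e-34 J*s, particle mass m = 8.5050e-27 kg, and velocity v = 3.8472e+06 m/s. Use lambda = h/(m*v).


lambda = h / (m * v)
= 6.626e-34 / (8.5050e-27 * 3.8472e+06)
= 6.626e-34 / 3.2720e-20
= 2.0250e-14 m

2.0250e-14


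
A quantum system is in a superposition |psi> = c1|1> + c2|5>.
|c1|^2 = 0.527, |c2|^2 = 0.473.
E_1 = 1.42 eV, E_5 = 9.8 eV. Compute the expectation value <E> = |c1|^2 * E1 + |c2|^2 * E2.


<E> = |c1|^2 * E1 + |c2|^2 * E2
= 0.527 * 1.42 + 0.473 * 9.8
= 0.7483 + 4.6354
= 5.3837 eV

5.3837


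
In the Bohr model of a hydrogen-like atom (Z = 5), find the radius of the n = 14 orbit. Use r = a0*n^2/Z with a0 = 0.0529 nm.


r = a0 * n^2 / Z
= 0.0529 * 14^2 / 5
= 0.0529 * 196 / 5
= 2.0737 nm

2.0737


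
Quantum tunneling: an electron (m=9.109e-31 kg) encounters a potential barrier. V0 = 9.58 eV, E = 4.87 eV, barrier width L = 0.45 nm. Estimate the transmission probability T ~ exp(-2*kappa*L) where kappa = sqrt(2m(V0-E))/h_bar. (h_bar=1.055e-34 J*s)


V0 - E = 4.71 eV = 7.5454e-19 J
kappa = sqrt(2 * m * (V0-E)) / h_bar
= sqrt(2 * 9.109e-31 * 7.5454e-19) / 1.055e-34
= 1.1113e+10 /m
2*kappa*L = 2 * 1.1113e+10 * 0.45e-9
= 10.0019
T = exp(-10.0019) = 4.531417e-05

4.531417e-05


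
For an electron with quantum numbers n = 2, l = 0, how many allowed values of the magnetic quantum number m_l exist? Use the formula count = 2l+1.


m_l ranges from -l to +l in integer steps
So m_l goes from -0 to +0
Count = 2l + 1 = 2*0 + 1
= 1

1


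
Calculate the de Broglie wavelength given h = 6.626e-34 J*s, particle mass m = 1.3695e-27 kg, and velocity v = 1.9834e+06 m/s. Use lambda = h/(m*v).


lambda = h / (m * v)
= 6.626e-34 / (1.3695e-27 * 1.9834e+06)
= 6.626e-34 / 2.7163e-21
= 2.4394e-13 m

2.4394e-13


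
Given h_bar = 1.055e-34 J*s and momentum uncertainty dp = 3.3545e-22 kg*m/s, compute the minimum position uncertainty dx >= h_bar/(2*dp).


dx = h_bar / (2 * dp)
= 1.055e-34 / (2 * 3.3545e-22)
= 1.055e-34 / 6.7090e-22
= 1.5725e-13 m

1.5725e-13


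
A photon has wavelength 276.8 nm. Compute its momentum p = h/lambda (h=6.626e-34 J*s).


p = h / lambda
= 6.626e-34 / (276.8e-9)
= 6.626e-34 / 2.7680e-07
= 2.3938e-27 kg*m/s

2.3938e-27


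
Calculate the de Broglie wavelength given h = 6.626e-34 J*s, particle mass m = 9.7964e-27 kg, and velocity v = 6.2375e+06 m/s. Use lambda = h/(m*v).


lambda = h / (m * v)
= 6.626e-34 / (9.7964e-27 * 6.2375e+06)
= 6.626e-34 / 6.1105e-20
= 1.0844e-14 m

1.0844e-14


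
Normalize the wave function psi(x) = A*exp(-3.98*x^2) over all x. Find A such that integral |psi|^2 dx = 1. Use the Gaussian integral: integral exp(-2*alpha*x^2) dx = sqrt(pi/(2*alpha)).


integral |psi|^2 dx = A^2 * sqrt(pi/(2*alpha)) = 1
A^2 = sqrt(2*alpha/pi)
= sqrt(2 * 3.98 / pi)
= 1.591775
A = sqrt(1.591775)
= 1.2617

1.2617


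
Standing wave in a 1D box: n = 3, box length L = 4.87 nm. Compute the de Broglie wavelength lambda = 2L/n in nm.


lambda = 2L / n
= 2 * 4.87 / 3
= 9.74 / 3
= 3.2467 nm

3.2467


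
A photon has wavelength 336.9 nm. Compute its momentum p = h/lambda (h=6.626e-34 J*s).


p = h / lambda
= 6.626e-34 / (336.9e-9)
= 6.626e-34 / 3.3690e-07
= 1.9668e-27 kg*m/s

1.9668e-27


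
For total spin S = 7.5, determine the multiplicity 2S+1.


Spin multiplicity = 2S + 1
= 2 * 7.5 + 1
= 15.0 + 1
= 16

16


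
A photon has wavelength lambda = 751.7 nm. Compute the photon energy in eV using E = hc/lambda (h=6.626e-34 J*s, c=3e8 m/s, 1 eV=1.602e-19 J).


E = hc / lambda
= (6.626e-34)(3e8) / (751.7e-9)
= 1.9878e-25 / 7.5170e-07
= 2.6444e-19 J
Converting to eV: 2.6444e-19 / 1.602e-19
= 1.6507 eV

1.6507


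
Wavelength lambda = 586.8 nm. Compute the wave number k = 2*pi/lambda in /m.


k = 2 * pi / lambda
= 6.2832 / (586.8e-9)
= 6.2832 / 5.8680e-07
= 1.0708e+07 /m

1.0708e+07


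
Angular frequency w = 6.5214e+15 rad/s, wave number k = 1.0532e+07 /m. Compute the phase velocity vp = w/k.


vp = w / k
= 6.5214e+15 / 1.0532e+07
= 6.1920e+08 m/s

6.1920e+08


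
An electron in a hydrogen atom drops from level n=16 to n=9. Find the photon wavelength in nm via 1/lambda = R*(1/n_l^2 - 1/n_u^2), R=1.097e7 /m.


1/lambda = R * (1/n_l^2 - 1/n_u^2)
= 1.097e7 * (1/9^2 - 1/16^2)
= 1.097e7 * (0.012346 - 0.003906)
= 1.097e7 * 0.008439
= 9.2581e+04 /m
lambda = 1 / 9.2581e+04 = 10801.4064 nm

10801.4064


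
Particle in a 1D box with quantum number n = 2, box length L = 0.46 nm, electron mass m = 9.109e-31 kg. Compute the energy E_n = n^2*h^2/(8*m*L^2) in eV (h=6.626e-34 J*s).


E = n^2 * h^2 / (8 * m * L^2)
= 2^2 * (6.626e-34)^2 / (8 * 9.109e-31 * (0.46e-9)^2)
= 4 * 4.3904e-67 / (8 * 9.109e-31 * 2.1160e-19)
= 1.1389e-18 J
= 7.1093 eV

7.1093


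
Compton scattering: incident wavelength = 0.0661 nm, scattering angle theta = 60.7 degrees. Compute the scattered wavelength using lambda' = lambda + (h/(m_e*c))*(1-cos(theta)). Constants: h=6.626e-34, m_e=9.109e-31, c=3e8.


Compton wavelength: h/(m_e*c) = 2.4247e-12 m
d_lambda = 2.4247e-12 * (1 - cos(60.7 deg))
= 2.4247e-12 * 0.510618
= 1.2381e-12 m = 0.001238 nm
lambda' = 0.0661 + 0.001238
= 0.067338 nm

0.067338


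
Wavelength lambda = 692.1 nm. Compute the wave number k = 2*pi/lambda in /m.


k = 2 * pi / lambda
= 6.2832 / (692.1e-9)
= 6.2832 / 6.9210e-07
= 9.0784e+06 /m

9.0784e+06


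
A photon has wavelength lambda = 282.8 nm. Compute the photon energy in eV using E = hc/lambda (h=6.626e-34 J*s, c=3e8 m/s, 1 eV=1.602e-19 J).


E = hc / lambda
= (6.626e-34)(3e8) / (282.8e-9)
= 1.9878e-25 / 2.8280e-07
= 7.0290e-19 J
Converting to eV: 7.0290e-19 / 1.602e-19
= 4.3876 eV

4.3876


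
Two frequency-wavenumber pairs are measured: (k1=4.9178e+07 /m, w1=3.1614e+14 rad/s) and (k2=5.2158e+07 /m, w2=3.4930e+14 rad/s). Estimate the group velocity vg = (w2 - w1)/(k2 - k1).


vg = (w2 - w1) / (k2 - k1)
= (3.4930e+14 - 3.1614e+14) / (5.2158e+07 - 4.9178e+07)
= 3.3160e+13 / 2.9800e+06
= 1.1128e+07 m/s

1.1128e+07


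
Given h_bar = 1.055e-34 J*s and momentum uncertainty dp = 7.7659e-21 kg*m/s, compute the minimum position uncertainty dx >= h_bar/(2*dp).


dx = h_bar / (2 * dp)
= 1.055e-34 / (2 * 7.7659e-21)
= 1.055e-34 / 1.5532e-20
= 6.7925e-15 m

6.7925e-15


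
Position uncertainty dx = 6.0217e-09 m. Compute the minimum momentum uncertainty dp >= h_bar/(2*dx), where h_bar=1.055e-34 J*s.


dp = h_bar / (2 * dx)
= 1.055e-34 / (2 * 6.0217e-09)
= 1.055e-34 / 1.2043e-08
= 8.7600e-27 kg*m/s

8.7600e-27


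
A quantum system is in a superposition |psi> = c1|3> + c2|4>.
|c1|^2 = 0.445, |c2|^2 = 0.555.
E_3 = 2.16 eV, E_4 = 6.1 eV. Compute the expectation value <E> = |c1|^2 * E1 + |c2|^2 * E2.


<E> = |c1|^2 * E1 + |c2|^2 * E2
= 0.445 * 2.16 + 0.555 * 6.1
= 0.9612 + 3.3855
= 4.3467 eV

4.3467


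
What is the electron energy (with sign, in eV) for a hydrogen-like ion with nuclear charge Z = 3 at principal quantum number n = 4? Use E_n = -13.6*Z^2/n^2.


E_n = -13.6 * Z^2 / n^2
= -13.6 * 3^2 / 4^2
= -13.6 * 9 / 16
= -7.65 eV

-7.65


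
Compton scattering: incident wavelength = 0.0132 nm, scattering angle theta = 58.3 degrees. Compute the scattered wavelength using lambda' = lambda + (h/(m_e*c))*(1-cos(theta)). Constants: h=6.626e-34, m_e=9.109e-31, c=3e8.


Compton wavelength: h/(m_e*c) = 2.4247e-12 m
d_lambda = 2.4247e-12 * (1 - cos(58.3 deg))
= 2.4247e-12 * 0.474528
= 1.1506e-12 m = 0.001151 nm
lambda' = 0.0132 + 0.001151
= 0.014351 nm

0.014351


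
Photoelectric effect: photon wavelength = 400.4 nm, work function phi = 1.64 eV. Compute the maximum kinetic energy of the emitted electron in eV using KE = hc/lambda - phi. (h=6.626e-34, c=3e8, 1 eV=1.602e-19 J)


E_photon = hc / lambda
= (6.626e-34)(3e8) / (400.4e-9)
= 4.9645e-19 J
= 3.099 eV
KE = E_photon - phi
= 3.099 - 1.64
= 1.459 eV

1.459


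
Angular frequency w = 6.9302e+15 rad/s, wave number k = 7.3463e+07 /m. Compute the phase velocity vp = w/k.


vp = w / k
= 6.9302e+15 / 7.3463e+07
= 9.4336e+07 m/s

9.4336e+07


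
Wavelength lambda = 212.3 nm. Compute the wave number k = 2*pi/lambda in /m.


k = 2 * pi / lambda
= 6.2832 / (212.3e-9)
= 6.2832 / 2.1230e-07
= 2.9596e+07 /m

2.9596e+07


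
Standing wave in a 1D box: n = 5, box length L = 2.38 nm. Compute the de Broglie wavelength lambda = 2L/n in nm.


lambda = 2L / n
= 2 * 2.38 / 5
= 4.76 / 5
= 0.952 nm

0.952


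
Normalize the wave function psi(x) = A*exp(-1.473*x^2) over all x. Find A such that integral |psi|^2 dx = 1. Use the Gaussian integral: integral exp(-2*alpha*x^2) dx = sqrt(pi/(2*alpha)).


integral |psi|^2 dx = A^2 * sqrt(pi/(2*alpha)) = 1
A^2 = sqrt(2*alpha/pi)
= sqrt(2 * 1.473 / pi)
= 0.96837
A = sqrt(0.96837)
= 0.9841

0.9841


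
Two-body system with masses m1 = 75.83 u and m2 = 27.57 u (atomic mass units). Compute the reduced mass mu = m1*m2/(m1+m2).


mu = m1 * m2 / (m1 + m2)
= 75.83 * 27.57 / (75.83 + 27.57)
= 2090.6331 / 103.4
= 20.2189 u

20.2189


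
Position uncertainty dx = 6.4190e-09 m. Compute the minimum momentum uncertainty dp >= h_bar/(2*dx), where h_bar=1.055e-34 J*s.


dp = h_bar / (2 * dx)
= 1.055e-34 / (2 * 6.4190e-09)
= 1.055e-34 / 1.2838e-08
= 8.2178e-27 kg*m/s

8.2178e-27


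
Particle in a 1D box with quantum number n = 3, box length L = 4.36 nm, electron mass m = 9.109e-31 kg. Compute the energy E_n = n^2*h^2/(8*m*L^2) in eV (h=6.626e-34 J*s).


E = n^2 * h^2 / (8 * m * L^2)
= 3^2 * (6.626e-34)^2 / (8 * 9.109e-31 * (4.36e-9)^2)
= 9 * 4.3904e-67 / (8 * 9.109e-31 * 1.9010e-17)
= 2.8524e-20 J
= 0.1781 eV

0.1781


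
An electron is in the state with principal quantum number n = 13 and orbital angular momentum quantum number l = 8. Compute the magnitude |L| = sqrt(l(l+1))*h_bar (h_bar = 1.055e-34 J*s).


L = sqrt(l*(l+1)) * h_bar
= sqrt(8 * 9) * 1.055e-34
= sqrt(72) * 1.055e-34
= 8.4853 * 1.055e-34
= 8.9520e-34 J*s

8.9520e-34
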